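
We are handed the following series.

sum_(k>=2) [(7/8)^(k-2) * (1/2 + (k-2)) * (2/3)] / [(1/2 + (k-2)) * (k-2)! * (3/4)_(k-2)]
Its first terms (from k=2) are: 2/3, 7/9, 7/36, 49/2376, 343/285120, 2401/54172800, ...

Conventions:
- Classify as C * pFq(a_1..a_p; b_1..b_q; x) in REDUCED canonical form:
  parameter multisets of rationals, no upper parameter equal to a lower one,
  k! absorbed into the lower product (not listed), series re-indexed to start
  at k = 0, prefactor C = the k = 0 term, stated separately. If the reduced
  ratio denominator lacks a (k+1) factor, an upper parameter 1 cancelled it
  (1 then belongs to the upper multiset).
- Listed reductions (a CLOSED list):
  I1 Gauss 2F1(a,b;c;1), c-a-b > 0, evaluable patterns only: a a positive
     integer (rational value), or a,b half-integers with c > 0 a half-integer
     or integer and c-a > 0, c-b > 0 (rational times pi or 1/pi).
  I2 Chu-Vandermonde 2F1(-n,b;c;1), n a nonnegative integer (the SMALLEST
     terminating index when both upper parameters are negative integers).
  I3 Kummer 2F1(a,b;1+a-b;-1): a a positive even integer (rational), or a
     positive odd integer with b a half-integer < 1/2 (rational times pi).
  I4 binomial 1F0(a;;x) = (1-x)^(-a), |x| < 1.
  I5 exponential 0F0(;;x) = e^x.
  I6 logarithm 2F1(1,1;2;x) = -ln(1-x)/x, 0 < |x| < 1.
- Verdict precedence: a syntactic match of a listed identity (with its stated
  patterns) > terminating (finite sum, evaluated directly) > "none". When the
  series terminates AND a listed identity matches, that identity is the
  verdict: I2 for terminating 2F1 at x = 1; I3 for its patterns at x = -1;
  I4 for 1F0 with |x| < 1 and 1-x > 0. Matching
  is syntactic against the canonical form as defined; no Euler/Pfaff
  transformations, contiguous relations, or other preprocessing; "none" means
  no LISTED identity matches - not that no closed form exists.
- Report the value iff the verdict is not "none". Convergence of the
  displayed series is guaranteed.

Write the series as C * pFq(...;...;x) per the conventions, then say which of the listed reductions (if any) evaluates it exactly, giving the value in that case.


Prefactor 2/3, argument 7/8: 0F1 with upper {-} over lower {3/4}. Verdict: none. Every listed pattern misses the 0F1 form at 7/8, upper {-}.

Structural cue: x = (7/8) and k + 1/2 divides numerator and denominator alike; C = 2/3, x = 7/8 after cancelling.
Consecutive-term ratio: r(k) = (7/8) * 1 / [(k+3/4) (k+1)] - rational; roots negated = parameters, x = (7/8), C = 2/3.


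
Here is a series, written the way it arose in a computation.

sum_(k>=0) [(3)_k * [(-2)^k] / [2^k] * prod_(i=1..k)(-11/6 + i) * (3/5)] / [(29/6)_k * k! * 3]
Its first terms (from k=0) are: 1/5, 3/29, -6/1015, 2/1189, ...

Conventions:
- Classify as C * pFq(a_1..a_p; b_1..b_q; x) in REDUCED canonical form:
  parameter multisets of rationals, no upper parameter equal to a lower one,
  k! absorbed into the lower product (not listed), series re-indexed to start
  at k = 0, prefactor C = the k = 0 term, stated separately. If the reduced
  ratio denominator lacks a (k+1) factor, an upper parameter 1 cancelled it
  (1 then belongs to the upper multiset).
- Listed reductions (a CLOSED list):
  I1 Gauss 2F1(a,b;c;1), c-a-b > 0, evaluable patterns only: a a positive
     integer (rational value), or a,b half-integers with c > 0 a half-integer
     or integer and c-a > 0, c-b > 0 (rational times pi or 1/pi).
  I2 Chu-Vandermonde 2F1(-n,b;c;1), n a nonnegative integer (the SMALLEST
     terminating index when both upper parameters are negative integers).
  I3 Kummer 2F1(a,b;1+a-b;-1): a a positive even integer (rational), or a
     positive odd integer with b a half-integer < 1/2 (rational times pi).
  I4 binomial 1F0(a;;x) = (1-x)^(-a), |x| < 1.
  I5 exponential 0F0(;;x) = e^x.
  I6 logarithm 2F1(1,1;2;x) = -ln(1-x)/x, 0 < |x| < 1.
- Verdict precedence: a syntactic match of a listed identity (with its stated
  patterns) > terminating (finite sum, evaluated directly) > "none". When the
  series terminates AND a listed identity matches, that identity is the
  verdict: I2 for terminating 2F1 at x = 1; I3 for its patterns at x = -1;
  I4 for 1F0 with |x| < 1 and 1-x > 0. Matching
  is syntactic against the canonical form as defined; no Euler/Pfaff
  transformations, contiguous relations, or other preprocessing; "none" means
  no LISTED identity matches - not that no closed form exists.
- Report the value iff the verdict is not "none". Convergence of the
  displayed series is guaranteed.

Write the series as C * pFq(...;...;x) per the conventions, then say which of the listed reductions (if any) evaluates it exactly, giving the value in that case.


Structural cue: t_0 = 1/5 here, and the two k-th powers (C = 1/5) combine into one argument.
Term ratio: r(k) = (-1) * (k-5/6) (k+3) / [(k+29/6) (k+1)] - rational in k. x = (-1); t_0 = 1/5; negate the roots.

Reduced: x = -1, 2F1, upper = {-5/6, 3}, lower = {29/6}, C = 1/5. Verdict: none. Every listed pattern misses the 2F1 form at -1, upper {-5/6, 3}.


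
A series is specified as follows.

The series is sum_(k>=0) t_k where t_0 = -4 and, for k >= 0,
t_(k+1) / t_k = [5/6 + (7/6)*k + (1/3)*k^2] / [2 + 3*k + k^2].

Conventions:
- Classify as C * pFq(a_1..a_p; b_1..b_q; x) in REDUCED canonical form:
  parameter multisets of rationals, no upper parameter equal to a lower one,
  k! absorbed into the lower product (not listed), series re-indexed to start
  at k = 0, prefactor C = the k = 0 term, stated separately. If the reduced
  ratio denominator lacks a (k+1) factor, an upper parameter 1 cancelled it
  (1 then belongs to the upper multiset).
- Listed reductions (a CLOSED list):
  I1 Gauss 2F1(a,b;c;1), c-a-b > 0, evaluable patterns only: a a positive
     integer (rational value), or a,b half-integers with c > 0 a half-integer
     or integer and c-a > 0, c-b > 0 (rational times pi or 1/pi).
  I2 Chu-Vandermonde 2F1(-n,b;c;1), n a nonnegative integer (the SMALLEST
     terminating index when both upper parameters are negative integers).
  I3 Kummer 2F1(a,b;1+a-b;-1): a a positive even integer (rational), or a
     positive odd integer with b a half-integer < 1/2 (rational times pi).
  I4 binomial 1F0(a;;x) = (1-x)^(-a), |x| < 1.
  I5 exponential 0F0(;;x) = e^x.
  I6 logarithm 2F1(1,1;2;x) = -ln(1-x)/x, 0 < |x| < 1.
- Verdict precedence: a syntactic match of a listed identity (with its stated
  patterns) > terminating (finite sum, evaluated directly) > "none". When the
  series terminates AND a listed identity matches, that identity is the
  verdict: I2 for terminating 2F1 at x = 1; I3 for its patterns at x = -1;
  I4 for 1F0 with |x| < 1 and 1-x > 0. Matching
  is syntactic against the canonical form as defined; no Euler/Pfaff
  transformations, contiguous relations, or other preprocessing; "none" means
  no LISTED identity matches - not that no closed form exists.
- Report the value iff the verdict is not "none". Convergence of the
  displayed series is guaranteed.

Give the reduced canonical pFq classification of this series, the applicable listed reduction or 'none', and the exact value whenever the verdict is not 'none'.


At argument 1/3: a 2F1 with upper {1, 5/2}, lower {2}, scaled by C = -4. Verdict: none. No listed pattern accepts 2F1(1, 5/2; 2; 1/3).

The tell: from the first term -4: factor the ratio over Q (prefactor -4): negated roots = parameters.
Term ratio: r(k) = (1/3) * (k+1) (k+5/2) / [(k+2) (k+1)] ; factor over Q: parameters, x = (1/3), and C = -4.


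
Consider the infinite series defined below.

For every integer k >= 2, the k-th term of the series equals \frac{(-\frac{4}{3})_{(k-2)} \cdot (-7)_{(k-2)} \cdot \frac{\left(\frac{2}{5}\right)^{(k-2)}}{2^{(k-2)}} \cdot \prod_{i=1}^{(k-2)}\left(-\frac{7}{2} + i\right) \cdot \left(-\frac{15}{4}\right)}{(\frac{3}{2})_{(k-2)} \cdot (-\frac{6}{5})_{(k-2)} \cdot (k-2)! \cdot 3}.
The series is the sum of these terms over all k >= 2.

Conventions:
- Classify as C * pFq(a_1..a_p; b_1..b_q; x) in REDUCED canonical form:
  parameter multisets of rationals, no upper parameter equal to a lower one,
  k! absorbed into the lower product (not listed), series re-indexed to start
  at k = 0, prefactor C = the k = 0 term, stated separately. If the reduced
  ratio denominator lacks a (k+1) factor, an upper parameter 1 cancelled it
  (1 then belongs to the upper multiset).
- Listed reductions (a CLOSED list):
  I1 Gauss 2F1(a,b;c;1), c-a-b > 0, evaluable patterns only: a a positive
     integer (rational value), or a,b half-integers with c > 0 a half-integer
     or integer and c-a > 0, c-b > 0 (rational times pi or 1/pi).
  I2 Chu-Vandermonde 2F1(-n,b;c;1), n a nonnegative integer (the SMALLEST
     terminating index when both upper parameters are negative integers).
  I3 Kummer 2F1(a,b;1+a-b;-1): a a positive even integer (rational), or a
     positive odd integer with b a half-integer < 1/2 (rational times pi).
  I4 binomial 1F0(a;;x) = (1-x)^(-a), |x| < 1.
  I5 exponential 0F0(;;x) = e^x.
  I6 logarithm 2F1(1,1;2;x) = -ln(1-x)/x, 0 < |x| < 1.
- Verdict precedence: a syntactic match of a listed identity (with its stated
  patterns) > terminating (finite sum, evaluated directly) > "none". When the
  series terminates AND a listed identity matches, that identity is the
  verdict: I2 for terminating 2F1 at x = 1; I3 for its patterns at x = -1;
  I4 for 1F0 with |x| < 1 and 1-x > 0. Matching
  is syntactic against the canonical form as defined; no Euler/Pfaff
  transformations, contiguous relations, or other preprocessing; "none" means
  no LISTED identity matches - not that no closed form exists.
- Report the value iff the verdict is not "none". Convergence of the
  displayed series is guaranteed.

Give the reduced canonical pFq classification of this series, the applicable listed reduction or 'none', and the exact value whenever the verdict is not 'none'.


At argument \frac{1}{5}: a 3F2 with upper {-7, -\frac{5}{2}, -\frac{4}{3}}, lower {-\frac{6}{5}, \frac{3}{2}}, scaled by C = -\frac{5}{4}. Verdict: terminating - the sum ends at index 7 because -7 is a negative integer; exact evaluation follows. Sum: -\frac{15186420185}{2332494549}.

Key observation: with t_0 = -\frac{5}{4}, the constant factors (prefactor -5/4) combine into one prefactor.
Consecutive-term ratio: r(k) = \frac{1}{5} * (k-7) (k-\frac{5}{2}) (k-\frac{4}{3}) / [(k-\frac{6}{5}) (k+\frac{3}{2}) (k+1)] - rational in k, leading ratio \frac{1}{5}; with t_0 = -\frac{5}{4}, classification follows.


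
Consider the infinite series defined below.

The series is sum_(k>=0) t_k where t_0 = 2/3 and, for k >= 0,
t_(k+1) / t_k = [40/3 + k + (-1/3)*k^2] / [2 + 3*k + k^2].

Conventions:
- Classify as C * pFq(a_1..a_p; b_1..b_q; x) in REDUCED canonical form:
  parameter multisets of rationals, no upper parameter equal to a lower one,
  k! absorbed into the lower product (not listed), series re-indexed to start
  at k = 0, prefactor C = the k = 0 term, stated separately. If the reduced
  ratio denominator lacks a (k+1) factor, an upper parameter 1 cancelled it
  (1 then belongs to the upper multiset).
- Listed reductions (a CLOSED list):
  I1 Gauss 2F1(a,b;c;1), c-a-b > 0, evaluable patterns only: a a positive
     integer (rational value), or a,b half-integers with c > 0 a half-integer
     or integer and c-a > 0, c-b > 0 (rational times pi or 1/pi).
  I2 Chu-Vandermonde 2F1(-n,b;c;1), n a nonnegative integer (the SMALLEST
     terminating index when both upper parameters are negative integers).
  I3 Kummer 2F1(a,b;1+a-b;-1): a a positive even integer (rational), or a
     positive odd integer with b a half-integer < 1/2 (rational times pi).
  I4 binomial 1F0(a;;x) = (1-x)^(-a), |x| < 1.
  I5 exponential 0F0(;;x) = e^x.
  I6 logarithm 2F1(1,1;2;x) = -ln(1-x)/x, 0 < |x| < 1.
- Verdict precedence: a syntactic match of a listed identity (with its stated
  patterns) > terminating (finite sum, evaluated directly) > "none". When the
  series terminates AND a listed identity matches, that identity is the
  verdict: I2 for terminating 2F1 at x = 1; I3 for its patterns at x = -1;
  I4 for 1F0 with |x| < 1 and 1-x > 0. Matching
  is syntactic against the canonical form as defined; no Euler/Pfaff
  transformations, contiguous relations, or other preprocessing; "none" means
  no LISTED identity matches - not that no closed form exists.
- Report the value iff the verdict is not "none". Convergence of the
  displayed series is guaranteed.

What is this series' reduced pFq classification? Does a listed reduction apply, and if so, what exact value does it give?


Prefactor 2/3, argument -1/3: 2F1 with upper {-8, 5} over lower {2}. Verdict: terminating. With -8 upstairs the series is a 9-term polynomial sum; evaluated term by term. Hence: 782336/19683.

Key step: t_0 = 2/3 here, and roots of the ratio polynomials (C = 2/3) are the negated parameters.
Consecutive-term ratio: r(k) = (-1/3) * (k-8) (k+5) / [(k+2) (k+1)] - rational in k, leading ratio (-1/3); with t_0 = 2/3, classification follows.


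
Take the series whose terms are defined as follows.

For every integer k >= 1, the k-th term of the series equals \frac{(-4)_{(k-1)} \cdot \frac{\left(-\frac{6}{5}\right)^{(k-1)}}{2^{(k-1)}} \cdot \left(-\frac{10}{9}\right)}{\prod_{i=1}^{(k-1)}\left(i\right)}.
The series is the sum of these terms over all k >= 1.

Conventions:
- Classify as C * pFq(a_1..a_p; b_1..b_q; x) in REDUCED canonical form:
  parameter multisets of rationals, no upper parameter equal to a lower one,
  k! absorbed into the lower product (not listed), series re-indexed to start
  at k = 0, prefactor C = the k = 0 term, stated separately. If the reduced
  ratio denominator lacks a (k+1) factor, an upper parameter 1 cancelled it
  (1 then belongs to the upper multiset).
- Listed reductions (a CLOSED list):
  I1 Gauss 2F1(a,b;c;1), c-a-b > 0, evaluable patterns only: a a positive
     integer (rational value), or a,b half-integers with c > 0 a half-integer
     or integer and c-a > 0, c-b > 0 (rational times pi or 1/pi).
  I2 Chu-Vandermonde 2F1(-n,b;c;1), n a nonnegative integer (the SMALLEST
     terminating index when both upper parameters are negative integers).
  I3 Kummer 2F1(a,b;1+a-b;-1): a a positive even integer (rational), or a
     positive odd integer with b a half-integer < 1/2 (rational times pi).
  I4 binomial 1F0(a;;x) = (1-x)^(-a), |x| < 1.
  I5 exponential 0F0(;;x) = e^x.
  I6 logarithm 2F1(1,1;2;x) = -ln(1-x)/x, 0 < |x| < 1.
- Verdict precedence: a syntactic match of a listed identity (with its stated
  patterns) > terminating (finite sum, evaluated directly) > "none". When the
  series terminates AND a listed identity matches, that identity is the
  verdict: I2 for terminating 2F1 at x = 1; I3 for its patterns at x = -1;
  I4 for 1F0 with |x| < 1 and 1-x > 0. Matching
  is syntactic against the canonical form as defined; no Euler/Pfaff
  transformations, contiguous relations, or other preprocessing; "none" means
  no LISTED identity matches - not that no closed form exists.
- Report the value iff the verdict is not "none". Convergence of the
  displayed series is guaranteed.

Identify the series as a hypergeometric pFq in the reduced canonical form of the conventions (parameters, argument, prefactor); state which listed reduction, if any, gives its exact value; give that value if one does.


Canonical form: C = -\frac{10}{9} times 1F0 with upper {-4}, lower {-}, x = -\frac{3}{5}. Verdict (x = -\frac{3}{5}): the binomial series (I4) applies (the 1F0 binomial series: exponent 4, x = -\frac{3}{5}). Hence: -\frac{8192}{1125}.

First insight: x = -\frac{3}{5} and the product of the first k integers (C = -10/9, x = -3/5) is k!.
Consecutive-term ratio: r(k) = -\frac{3}{5} * (k-4) / [(k+1)] - rational in k, leading ratio -\frac{3}{5}; with t_0 = -\frac{10}{9}, classification follows.


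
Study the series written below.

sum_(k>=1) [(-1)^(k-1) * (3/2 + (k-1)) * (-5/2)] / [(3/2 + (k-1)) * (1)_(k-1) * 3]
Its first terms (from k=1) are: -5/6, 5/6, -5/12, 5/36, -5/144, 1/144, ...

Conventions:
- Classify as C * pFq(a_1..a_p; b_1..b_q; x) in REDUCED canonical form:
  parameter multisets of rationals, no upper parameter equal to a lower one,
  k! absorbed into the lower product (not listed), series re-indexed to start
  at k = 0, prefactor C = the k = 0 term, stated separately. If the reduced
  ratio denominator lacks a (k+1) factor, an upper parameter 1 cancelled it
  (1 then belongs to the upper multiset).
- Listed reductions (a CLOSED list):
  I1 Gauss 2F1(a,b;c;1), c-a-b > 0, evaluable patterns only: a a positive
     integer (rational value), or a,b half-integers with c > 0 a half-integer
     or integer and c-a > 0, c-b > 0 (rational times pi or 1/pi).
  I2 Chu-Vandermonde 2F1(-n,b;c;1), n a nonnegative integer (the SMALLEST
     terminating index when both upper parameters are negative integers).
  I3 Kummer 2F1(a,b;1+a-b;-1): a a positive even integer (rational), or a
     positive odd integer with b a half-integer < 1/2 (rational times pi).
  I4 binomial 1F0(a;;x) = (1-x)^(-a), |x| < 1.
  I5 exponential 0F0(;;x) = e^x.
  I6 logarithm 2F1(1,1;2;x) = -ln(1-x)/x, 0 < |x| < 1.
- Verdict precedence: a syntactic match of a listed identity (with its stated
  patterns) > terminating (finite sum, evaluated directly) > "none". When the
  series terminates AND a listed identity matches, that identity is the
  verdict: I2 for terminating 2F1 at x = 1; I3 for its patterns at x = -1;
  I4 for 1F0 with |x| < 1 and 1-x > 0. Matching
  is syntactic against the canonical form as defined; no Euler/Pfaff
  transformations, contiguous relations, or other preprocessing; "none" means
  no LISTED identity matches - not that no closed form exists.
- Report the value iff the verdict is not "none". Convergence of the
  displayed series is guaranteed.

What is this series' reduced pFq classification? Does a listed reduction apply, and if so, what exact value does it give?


This is -5/6 * 0F0(-; -; -1) in reduced canonical form. Verdict (x = -1): the I5 exponential reduction applies (the 0F0 exponential series at x = -1). Sum: (-5/6) * e^(-1).

Key observation: from the first term -5/6: the constant factors (prefactor -5/6) combine into one prefactor.
Ratio: r(k) = (-1) * 1 / [(k+1)] - poly over poly, x = (-1) from leading terms; C = -5/6 at k = 0.


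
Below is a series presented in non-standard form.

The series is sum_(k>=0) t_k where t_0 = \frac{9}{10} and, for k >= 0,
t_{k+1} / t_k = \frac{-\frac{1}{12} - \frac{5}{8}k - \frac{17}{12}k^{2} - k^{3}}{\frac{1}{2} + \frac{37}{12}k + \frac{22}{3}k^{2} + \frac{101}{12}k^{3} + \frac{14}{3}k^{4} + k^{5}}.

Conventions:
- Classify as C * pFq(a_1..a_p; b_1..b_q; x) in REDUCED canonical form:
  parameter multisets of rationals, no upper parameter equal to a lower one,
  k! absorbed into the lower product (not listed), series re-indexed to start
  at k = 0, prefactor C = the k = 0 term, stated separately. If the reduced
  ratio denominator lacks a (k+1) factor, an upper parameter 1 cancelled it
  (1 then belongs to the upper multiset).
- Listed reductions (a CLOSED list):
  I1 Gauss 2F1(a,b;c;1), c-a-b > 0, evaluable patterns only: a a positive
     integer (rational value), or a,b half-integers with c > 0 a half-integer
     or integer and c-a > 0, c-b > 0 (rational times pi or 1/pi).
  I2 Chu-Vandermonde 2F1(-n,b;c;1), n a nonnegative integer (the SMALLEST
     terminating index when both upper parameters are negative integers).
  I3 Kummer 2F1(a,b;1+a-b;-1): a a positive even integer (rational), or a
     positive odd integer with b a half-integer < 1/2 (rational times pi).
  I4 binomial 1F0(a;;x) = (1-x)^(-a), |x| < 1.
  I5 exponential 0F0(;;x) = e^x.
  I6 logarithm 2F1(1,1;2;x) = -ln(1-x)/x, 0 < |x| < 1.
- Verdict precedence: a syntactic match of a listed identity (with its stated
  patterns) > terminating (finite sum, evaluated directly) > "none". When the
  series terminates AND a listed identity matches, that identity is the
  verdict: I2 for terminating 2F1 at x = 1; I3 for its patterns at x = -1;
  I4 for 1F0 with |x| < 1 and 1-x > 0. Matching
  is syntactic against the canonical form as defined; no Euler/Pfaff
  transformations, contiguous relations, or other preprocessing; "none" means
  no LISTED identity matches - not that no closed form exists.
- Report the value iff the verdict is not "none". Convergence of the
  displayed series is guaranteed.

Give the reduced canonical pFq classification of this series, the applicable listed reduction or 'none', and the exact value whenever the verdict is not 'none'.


Key step: t_0 being \frac{9}{10}, the ratio is unreduced: k + 2/3 divides both sides (C = 9/10).
Step ratio: r(k) = -1 * (k+\frac{1}{4}) / [(k+1) (k+\frac{3}{2}) (k+1)] - rational; roots negated = parameters, x = -1, C = \frac{9}{10}.

With C = \frac{9}{10}: the canonical form is 1F2(\frac{1}{4}; 1, \frac{3}{2}; -1). Verdict: none. Every listed pattern misses the 1F2 form at -1, upper {\frac{1}{4}}.


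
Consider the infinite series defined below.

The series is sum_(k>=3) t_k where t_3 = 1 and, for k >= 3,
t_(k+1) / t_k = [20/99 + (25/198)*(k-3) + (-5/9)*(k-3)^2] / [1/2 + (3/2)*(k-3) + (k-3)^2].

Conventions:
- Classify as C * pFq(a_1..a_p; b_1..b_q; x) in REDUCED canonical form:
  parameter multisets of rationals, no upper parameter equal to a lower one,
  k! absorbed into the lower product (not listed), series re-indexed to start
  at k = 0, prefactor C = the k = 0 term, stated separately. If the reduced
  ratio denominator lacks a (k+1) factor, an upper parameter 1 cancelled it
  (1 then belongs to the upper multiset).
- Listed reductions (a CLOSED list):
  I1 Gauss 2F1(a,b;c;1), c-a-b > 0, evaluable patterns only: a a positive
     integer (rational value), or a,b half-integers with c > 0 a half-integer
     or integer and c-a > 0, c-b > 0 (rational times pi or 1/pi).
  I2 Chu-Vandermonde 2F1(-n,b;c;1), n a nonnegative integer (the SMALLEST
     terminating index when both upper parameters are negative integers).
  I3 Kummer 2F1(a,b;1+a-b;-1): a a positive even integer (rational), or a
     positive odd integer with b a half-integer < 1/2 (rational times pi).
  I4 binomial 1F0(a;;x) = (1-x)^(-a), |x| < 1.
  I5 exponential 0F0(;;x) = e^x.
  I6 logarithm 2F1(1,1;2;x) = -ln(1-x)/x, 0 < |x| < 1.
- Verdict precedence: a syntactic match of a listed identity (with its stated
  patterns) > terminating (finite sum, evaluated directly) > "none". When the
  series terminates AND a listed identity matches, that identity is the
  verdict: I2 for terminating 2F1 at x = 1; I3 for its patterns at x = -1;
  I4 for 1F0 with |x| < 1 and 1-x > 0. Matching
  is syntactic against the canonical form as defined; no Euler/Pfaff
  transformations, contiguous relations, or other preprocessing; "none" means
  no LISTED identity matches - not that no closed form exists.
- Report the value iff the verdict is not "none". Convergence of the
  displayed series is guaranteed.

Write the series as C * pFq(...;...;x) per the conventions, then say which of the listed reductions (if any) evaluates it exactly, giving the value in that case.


First insight: with t_0 = 1, cancel k + 1/2 from the displayed ratio first; then prefactor 1.
Ratio: r(k) = (-5/9) * (k-8/11) / [(k+1)] - rational in k. x = (-5/9); t_0 = 1; negate the roots.

At argument -5/9: a 1F0 with upper {-8/11}, lower {-}, scaled by C = 1. Verdict: the I4 binomial reduction applies (the 1F0 binomial series: exponent 8/11, x = -5/9). Sum: (14/9)^(8/11).


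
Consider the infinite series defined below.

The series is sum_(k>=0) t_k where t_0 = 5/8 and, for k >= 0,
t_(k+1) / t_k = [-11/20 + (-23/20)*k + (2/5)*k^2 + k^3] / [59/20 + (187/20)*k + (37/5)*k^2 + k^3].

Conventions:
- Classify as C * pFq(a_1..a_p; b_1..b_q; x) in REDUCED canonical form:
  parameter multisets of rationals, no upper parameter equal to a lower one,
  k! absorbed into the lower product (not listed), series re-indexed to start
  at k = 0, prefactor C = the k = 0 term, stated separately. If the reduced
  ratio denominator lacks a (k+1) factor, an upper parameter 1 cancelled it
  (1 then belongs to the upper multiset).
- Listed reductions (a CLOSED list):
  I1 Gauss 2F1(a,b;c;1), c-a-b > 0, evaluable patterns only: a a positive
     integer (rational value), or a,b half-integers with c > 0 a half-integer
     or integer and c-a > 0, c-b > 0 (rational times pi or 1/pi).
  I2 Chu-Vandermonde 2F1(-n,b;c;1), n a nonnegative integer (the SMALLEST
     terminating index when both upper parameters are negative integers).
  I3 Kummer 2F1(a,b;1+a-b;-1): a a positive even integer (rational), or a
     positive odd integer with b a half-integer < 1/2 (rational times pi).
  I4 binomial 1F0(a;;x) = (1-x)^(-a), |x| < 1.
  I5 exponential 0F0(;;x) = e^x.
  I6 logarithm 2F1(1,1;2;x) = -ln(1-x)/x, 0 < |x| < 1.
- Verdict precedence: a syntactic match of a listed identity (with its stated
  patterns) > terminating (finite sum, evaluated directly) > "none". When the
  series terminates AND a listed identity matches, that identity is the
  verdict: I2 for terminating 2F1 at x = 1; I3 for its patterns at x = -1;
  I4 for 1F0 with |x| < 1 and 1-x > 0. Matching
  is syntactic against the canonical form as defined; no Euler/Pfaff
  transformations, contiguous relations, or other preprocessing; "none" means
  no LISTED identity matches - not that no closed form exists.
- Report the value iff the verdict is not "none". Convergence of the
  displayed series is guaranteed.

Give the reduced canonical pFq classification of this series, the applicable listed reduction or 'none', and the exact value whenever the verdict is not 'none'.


Canonical form: C = 5/8 times 2F1 with upper {-11/10, 1}, lower {59/10}, x = 1. Verdict at x = 1: Gauss's theorem (I1) matches (x = 1: the Gamma ratio telescopes since c-a-b = 6 > 0 and a = 1 in Z>0). Sum: 49/96.

Key step: with t_0 = 5/8, the expanded ratio factors over Q; C = 5/8, x = 1, roots give parameters.
Adjacent-term ratio: r(k) = 1 * (k-11/10) (k+1) / [(k+59/10) (k+1)] - rational in k. x = 1; t_0 = 5/8; negate the roots.


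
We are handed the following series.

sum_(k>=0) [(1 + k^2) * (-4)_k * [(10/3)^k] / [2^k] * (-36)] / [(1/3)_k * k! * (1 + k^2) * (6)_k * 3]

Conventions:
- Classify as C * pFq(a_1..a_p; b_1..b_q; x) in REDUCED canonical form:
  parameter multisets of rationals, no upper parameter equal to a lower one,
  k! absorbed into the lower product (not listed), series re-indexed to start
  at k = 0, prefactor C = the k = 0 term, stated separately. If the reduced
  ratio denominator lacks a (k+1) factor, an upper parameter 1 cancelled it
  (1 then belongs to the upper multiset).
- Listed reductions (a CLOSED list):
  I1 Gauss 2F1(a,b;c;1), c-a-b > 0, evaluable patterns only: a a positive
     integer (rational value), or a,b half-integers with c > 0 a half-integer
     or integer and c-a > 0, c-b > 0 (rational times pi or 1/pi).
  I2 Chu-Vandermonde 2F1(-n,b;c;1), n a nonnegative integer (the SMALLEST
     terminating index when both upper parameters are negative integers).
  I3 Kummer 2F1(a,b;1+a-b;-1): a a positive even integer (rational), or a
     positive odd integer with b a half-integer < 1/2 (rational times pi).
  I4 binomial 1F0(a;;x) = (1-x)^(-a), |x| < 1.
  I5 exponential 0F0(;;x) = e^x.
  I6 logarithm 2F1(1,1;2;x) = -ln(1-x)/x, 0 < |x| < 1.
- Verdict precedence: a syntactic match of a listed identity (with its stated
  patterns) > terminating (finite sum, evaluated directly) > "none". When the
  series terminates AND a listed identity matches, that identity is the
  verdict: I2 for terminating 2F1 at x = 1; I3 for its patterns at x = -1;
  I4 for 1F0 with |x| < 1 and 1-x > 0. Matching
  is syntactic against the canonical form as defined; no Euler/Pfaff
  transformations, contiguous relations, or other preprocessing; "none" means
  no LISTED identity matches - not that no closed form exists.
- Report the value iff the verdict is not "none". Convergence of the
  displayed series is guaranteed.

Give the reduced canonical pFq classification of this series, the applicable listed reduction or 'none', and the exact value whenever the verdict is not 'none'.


At argument 5/3: a 1F2 with upper {-4}, lower {1/3, 6}, scaled by C = -12. Verdict: terminating - the sum ends at index 4 because -4 is a negative integer; exact evaluation follows. Sum: 252811/14112.

The tell: t_0 = -12 here, and the constant factors (C = -12) combine into one prefactor.
Step ratio: r(k) = (5/3) * (k-4) / [(k+1/3) (k+6) (k+1)] - rational; roots negated = parameters, x = (5/3), C = -12.


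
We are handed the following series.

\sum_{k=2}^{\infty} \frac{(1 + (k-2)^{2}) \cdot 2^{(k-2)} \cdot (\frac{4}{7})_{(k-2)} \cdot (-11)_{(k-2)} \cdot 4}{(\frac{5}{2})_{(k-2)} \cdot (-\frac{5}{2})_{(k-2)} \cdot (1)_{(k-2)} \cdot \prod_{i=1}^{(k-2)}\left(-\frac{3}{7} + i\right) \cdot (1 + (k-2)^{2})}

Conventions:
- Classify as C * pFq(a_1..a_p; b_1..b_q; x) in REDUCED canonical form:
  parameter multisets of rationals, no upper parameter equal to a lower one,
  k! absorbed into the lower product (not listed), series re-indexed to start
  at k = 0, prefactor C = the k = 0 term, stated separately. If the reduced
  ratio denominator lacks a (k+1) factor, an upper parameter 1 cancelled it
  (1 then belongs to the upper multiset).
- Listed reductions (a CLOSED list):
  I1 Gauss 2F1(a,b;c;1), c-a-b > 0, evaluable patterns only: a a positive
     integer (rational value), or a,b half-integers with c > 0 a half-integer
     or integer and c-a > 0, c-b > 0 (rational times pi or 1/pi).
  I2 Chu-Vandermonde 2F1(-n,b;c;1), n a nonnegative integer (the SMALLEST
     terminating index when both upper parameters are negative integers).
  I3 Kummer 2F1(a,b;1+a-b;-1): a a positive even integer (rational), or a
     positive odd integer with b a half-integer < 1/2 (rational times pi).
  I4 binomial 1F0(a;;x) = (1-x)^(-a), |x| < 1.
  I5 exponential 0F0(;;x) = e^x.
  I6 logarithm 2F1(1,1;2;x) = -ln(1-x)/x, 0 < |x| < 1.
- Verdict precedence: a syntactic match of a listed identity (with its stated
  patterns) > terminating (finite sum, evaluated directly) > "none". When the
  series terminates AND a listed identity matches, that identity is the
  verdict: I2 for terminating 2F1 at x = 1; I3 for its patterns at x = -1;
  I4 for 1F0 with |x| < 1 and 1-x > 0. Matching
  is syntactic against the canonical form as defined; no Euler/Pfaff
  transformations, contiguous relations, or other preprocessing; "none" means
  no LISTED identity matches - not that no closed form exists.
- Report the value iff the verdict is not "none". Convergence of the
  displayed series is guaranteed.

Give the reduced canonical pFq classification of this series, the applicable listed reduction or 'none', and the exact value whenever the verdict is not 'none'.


Reduced: x = 2, 1F2, upper = {-11}, lower = {-\frac{5}{2}, \frac{5}{2}}, C = 4. Verdict: terminating. With -11 upstairs the series is a 12-term polynomial sum; evaluated term by term. Its exact value is \frac{19523069072761676788}{497682076219453125}.

The tell: x = 2 and (1)_k (prefactor 4) is k! itself.
Term ratio: r(k) = 2 * (k-11) / [(k-\frac{5}{2}) (k+\frac{5}{2}) (k+1)] - rational in k. x = 2; t_0 = 4; negate the roots.


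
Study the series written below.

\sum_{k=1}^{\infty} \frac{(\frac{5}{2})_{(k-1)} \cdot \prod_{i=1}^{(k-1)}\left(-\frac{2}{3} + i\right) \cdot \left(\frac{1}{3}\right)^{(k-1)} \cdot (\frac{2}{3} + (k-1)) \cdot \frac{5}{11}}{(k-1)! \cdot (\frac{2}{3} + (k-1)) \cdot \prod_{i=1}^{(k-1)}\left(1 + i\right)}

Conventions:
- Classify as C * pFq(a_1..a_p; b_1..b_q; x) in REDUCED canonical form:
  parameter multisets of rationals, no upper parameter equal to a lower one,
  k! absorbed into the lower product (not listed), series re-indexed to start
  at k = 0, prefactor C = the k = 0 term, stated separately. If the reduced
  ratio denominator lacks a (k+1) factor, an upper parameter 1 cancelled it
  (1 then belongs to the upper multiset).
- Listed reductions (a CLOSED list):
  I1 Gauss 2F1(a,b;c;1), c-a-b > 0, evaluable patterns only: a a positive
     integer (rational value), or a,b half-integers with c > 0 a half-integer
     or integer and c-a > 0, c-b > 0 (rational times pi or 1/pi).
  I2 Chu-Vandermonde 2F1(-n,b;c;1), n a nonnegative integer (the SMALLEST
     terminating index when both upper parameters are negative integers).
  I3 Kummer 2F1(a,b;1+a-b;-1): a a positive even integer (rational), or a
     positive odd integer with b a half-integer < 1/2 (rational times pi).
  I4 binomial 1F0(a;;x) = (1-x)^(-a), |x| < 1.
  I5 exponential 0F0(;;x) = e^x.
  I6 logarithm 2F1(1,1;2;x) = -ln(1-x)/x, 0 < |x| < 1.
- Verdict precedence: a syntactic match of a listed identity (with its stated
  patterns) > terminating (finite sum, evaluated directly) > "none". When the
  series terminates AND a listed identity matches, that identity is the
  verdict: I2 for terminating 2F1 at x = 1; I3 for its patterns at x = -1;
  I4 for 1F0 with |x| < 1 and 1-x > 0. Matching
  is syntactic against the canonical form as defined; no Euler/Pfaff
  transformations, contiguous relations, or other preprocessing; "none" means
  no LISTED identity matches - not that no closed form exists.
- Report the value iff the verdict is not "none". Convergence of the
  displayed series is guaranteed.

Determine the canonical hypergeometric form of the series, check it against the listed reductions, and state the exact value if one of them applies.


With C = \frac{5}{11}: the canonical form is 2F1(\frac{1}{3}, \frac{5}{2}; 2; \frac{1}{3}). Verdict: none - at argument \frac{1}{3} the multisets {\frac{1}{3}, \frac{5}{2}} ; {2} match no listed identity.

Structural cue: t_0 being \frac{5}{11}, the running product (prefactor 5/11) telescopes to a rising factorial.
Consecutive-term ratio: r(k) = \frac{1}{3} * (k+\frac{1}{3}) (k+\frac{5}{2}) / [(k+2) (k+1)] - poly over poly, x = \frac{1}{3} from leading terms; C = \frac{5}{11} at k = 0.


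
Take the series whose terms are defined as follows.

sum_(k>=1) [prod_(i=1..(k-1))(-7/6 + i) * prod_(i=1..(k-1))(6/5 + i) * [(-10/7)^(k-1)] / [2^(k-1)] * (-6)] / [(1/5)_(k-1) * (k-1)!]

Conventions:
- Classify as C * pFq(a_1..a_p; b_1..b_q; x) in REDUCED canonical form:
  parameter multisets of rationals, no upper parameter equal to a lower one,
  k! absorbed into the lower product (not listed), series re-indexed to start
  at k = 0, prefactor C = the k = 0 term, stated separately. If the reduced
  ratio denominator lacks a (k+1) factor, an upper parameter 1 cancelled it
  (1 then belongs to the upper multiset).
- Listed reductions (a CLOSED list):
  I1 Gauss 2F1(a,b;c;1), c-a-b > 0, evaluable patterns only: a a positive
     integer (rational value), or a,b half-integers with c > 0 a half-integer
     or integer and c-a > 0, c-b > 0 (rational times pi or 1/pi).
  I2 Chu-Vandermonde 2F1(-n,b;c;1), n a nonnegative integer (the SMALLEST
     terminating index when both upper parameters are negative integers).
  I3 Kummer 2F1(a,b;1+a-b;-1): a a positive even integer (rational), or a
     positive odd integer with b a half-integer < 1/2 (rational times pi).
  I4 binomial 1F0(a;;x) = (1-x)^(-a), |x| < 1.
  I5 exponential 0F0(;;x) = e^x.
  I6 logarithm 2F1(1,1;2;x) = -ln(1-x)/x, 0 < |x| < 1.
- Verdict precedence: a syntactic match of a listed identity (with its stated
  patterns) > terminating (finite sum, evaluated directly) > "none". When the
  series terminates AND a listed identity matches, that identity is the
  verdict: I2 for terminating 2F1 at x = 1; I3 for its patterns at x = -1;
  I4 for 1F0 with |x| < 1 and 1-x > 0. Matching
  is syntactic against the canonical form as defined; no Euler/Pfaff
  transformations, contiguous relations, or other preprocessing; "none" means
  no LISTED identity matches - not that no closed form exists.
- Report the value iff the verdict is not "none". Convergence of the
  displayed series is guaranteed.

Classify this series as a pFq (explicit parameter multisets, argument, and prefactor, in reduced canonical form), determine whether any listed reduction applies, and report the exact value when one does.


This is -6 * 2F1(-1/6, 11/5; 1/5; -5/7) in reduced canonical form. Verdict: none (x = -5/7): each listed identity misses the multisets {-1/6, 11/5} ; {1/5}.

Key step: t_0 being -6, the two k-th powers (prefactor -6) combine into one argument.
Term ratio: r(k) = (-5/7) * (k-1/6) (k+11/5) / [(k+1/5) (k+1)] ; factor over Q: parameters, x = (-5/7), and C = -6.


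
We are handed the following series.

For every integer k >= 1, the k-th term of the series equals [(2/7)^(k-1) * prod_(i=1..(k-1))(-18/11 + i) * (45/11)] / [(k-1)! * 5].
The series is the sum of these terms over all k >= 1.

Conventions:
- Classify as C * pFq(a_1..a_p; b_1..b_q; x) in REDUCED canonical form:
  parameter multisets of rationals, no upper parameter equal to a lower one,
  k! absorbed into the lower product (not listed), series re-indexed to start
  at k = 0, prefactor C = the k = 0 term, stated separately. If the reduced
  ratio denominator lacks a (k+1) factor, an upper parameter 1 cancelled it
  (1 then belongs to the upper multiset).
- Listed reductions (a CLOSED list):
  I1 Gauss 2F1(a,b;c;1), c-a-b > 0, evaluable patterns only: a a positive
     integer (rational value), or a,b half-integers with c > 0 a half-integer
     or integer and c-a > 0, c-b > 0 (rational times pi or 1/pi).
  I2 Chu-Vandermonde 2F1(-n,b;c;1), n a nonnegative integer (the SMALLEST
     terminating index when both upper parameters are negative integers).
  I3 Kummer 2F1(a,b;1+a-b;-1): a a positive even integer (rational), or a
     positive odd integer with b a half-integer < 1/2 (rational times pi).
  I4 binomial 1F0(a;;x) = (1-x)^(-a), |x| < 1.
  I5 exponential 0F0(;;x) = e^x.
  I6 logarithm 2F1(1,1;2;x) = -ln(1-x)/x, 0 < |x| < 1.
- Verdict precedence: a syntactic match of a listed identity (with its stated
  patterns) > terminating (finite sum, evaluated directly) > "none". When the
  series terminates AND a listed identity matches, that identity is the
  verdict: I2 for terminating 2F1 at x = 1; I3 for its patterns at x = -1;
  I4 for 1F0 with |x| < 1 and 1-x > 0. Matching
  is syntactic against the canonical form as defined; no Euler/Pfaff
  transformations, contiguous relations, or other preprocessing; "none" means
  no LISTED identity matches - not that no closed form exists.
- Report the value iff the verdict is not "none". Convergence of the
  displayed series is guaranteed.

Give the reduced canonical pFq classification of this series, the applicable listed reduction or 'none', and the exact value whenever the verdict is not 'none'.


This is 9/11 * 1F0(-7/11; -; 2/7) in reduced canonical form. Verdict at x = 2/7: binomial (I4) matches (the 1F0 binomial series: exponent 7/11, x = 2/7). Value: (9/11) * (5/7)^(7/11).

Key step: with t_0 = 9/11, the running product (C = 9/11, x = 2/7) telescopes to a rising factorial.
Adjacent-term ratio: r(k) = (2/7) * (k-7/11) / [(k+1)] - rational; roots negated = parameters, x = (2/7), C = 9/11.


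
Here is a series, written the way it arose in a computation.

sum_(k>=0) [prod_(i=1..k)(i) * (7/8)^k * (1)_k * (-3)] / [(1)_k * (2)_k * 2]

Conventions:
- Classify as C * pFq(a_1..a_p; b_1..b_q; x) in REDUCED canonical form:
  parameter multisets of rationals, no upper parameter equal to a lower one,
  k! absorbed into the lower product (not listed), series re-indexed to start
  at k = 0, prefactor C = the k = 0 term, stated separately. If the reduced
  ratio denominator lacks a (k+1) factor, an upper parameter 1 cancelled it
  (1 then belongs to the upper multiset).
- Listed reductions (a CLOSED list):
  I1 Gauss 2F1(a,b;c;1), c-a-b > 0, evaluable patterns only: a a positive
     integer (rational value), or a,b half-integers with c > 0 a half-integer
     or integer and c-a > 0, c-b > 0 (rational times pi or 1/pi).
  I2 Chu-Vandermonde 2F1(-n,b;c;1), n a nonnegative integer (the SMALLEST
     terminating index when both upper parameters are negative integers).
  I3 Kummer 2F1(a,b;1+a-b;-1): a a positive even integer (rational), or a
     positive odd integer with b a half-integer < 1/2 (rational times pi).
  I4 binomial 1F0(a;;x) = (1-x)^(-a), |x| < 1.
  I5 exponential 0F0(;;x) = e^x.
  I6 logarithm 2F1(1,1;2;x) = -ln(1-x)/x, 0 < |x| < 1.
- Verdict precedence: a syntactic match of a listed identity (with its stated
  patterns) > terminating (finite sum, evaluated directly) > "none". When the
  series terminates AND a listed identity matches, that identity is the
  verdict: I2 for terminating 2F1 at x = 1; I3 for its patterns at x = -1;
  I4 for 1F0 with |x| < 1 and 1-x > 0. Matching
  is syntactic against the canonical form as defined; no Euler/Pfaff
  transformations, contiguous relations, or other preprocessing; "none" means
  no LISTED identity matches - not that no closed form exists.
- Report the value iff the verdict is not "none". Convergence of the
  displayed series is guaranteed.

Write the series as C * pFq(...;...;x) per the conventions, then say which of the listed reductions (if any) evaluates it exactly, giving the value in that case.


Key observation: t_0 being -3/2, (1)_k (C = -3/2) is k! itself.
Ratio: r(k) = (7/8) * (k+1) (k+1) / [(k+2) (k+1)] - rational; roots negated = parameters, x = (7/8), C = -3/2.

Canonical form: C = -3/2 times 2F1 with upper {1, 1}, lower {2}, x = 7/8. Verdict (x = 7/8): logarithm (I6) applies (the logarithm: parameters (1,1;2), x = 7/8). Hence: (12/7) * ln(1/8).
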